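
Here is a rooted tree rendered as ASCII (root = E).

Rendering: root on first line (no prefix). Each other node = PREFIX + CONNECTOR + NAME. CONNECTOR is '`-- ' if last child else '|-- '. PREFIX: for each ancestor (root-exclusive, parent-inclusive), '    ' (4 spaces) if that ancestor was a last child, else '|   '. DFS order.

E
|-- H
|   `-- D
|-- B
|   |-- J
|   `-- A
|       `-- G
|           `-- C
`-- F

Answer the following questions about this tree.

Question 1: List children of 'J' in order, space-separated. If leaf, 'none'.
Answer: none

Derivation:
Node J's children (from adjacency): (leaf)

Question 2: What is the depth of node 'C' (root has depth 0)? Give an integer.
Answer: 4

Derivation:
Path from root to C: E -> B -> A -> G -> C
Depth = number of edges = 4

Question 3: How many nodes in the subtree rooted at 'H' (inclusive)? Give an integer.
Subtree rooted at H contains: D, H
Count = 2

Answer: 2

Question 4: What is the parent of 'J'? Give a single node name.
Answer: B

Derivation:
Scan adjacency: J appears as child of B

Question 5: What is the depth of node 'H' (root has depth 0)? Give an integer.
Answer: 1

Derivation:
Path from root to H: E -> H
Depth = number of edges = 1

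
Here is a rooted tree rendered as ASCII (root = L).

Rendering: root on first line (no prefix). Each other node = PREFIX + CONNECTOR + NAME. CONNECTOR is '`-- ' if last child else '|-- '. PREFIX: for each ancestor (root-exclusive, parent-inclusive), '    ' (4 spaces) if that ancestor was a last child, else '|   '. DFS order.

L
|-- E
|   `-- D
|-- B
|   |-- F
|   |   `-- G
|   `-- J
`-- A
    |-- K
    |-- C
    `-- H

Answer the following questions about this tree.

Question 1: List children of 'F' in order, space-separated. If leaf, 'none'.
Answer: G

Derivation:
Node F's children (from adjacency): G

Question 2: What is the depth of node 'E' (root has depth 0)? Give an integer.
Path from root to E: L -> E
Depth = number of edges = 1

Answer: 1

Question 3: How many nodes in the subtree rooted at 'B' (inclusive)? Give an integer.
Answer: 4

Derivation:
Subtree rooted at B contains: B, F, G, J
Count = 4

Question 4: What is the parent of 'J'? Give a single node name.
Answer: B

Derivation:
Scan adjacency: J appears as child of B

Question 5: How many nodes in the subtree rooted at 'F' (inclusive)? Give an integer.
Subtree rooted at F contains: F, G
Count = 2

Answer: 2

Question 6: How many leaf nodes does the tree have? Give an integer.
Answer: 6

Derivation:
Leaves (nodes with no children): C, D, G, H, J, K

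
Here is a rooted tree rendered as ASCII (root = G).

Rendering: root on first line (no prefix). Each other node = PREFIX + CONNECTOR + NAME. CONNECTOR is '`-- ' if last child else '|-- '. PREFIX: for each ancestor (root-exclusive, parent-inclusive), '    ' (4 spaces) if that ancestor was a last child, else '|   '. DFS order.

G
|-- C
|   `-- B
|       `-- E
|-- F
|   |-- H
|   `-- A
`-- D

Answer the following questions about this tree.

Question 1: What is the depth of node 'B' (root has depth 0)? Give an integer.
Answer: 2

Derivation:
Path from root to B: G -> C -> B
Depth = number of edges = 2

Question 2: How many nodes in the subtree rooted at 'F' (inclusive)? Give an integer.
Answer: 3

Derivation:
Subtree rooted at F contains: A, F, H
Count = 3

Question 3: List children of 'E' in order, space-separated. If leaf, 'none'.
Answer: none

Derivation:
Node E's children (from adjacency): (leaf)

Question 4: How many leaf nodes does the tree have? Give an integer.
Answer: 4

Derivation:
Leaves (nodes with no children): A, D, E, H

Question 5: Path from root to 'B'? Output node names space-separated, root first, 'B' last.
Walk down from root: G -> C -> B

Answer: G C B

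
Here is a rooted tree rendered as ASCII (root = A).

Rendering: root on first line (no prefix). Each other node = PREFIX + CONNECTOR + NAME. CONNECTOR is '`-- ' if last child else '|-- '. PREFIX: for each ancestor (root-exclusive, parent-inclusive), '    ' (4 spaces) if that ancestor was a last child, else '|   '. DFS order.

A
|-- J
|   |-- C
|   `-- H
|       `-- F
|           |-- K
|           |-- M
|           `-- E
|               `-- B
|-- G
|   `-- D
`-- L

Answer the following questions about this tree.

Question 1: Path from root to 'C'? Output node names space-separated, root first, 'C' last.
Walk down from root: A -> J -> C

Answer: A J C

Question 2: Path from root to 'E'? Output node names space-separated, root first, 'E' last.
Answer: A J H F E

Derivation:
Walk down from root: A -> J -> H -> F -> E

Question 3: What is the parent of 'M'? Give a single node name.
Scan adjacency: M appears as child of F

Answer: F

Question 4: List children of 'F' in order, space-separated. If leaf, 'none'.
Answer: K M E

Derivation:
Node F's children (from adjacency): K, M, E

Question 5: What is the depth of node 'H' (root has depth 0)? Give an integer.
Answer: 2

Derivation:
Path from root to H: A -> J -> H
Depth = number of edges = 2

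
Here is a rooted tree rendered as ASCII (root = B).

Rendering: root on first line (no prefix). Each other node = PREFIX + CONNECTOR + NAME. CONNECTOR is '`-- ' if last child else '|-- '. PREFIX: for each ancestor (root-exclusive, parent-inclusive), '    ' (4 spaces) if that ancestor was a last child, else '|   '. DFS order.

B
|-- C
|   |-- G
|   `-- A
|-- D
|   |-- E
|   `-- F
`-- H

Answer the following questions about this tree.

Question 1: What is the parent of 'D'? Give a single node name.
Answer: B

Derivation:
Scan adjacency: D appears as child of B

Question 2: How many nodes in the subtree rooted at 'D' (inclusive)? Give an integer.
Subtree rooted at D contains: D, E, F
Count = 3

Answer: 3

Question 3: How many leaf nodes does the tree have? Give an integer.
Leaves (nodes with no children): A, E, F, G, H

Answer: 5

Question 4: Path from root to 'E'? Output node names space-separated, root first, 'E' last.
Answer: B D E

Derivation:
Walk down from root: B -> D -> E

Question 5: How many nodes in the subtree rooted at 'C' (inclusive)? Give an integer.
Subtree rooted at C contains: A, C, G
Count = 3

Answer: 3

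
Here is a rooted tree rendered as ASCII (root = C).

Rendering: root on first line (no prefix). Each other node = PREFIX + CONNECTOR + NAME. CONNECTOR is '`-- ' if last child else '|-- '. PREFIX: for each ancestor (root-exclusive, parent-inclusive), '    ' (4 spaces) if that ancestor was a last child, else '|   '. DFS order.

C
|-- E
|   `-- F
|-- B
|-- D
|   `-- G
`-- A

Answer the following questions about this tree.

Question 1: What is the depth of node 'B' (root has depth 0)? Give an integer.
Answer: 1

Derivation:
Path from root to B: C -> B
Depth = number of edges = 1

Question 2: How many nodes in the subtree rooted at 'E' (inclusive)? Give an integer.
Subtree rooted at E contains: E, F
Count = 2

Answer: 2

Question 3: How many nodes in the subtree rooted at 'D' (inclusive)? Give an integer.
Answer: 2

Derivation:
Subtree rooted at D contains: D, G
Count = 2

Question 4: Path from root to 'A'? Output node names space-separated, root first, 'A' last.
Answer: C A

Derivation:
Walk down from root: C -> A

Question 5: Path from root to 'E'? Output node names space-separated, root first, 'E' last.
Walk down from root: C -> E

Answer: C E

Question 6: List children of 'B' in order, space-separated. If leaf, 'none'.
Answer: none

Derivation:
Node B's children (from adjacency): (leaf)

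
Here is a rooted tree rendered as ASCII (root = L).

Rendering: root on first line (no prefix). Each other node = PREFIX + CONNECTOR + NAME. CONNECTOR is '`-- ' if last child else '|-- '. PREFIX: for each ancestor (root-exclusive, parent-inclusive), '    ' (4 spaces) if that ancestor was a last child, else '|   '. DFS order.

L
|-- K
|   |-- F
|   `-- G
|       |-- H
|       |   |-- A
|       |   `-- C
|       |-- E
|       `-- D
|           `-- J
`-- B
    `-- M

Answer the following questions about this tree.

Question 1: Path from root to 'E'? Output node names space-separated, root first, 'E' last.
Walk down from root: L -> K -> G -> E

Answer: L K G E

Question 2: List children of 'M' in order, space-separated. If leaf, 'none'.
Node M's children (from adjacency): (leaf)

Answer: none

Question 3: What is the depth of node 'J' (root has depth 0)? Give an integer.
Path from root to J: L -> K -> G -> D -> J
Depth = number of edges = 4

Answer: 4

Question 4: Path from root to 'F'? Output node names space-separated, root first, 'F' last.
Answer: L K F

Derivation:
Walk down from root: L -> K -> F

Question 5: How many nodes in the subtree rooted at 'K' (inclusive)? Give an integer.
Subtree rooted at K contains: A, C, D, E, F, G, H, J, K
Count = 9

Answer: 9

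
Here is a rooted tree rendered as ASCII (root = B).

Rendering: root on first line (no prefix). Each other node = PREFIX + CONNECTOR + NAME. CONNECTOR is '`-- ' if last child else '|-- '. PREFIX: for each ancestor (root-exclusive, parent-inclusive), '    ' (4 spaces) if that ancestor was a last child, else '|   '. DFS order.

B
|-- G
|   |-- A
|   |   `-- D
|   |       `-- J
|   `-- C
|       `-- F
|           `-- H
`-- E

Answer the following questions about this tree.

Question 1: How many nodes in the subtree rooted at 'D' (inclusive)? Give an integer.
Subtree rooted at D contains: D, J
Count = 2

Answer: 2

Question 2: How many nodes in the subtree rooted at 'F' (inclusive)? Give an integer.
Subtree rooted at F contains: F, H
Count = 2

Answer: 2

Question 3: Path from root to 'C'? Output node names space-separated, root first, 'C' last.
Walk down from root: B -> G -> C

Answer: B G C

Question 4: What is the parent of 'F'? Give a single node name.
Scan adjacency: F appears as child of C

Answer: C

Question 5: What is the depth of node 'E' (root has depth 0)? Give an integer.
Answer: 1

Derivation:
Path from root to E: B -> E
Depth = number of edges = 1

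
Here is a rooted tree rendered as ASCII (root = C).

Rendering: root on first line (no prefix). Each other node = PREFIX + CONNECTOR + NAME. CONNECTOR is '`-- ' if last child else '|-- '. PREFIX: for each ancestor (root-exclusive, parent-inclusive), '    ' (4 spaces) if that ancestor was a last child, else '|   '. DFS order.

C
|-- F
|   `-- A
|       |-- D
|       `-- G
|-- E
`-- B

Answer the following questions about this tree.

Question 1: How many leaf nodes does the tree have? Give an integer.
Answer: 4

Derivation:
Leaves (nodes with no children): B, D, E, G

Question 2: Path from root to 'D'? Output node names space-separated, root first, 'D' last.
Answer: C F A D

Derivation:
Walk down from root: C -> F -> A -> D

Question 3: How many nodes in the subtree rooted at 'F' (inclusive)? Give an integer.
Subtree rooted at F contains: A, D, F, G
Count = 4

Answer: 4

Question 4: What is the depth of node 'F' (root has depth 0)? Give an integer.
Answer: 1

Derivation:
Path from root to F: C -> F
Depth = number of edges = 1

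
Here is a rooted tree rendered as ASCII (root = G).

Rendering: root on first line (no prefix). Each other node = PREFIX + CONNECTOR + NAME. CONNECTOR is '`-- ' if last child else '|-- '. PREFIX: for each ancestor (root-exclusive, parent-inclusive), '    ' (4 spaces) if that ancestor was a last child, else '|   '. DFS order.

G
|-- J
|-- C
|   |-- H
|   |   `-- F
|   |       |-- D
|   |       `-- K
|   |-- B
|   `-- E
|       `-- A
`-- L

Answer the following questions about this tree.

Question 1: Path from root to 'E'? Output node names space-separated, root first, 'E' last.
Walk down from root: G -> C -> E

Answer: G C E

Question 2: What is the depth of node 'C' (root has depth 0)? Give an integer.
Path from root to C: G -> C
Depth = number of edges = 1

Answer: 1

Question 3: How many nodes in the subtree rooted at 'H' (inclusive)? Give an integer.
Subtree rooted at H contains: D, F, H, K
Count = 4

Answer: 4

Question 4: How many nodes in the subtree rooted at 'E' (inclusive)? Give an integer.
Answer: 2

Derivation:
Subtree rooted at E contains: A, E
Count = 2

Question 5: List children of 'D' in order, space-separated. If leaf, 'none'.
Node D's children (from adjacency): (leaf)

Answer: none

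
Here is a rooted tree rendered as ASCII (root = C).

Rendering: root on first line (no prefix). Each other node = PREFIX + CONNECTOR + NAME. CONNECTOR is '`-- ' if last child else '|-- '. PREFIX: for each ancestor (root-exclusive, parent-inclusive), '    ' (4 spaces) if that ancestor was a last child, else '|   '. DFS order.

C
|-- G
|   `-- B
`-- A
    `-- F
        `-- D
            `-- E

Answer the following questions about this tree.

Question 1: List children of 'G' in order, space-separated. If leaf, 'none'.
Answer: B

Derivation:
Node G's children (from adjacency): B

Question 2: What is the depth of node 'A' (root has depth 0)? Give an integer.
Answer: 1

Derivation:
Path from root to A: C -> A
Depth = number of edges = 1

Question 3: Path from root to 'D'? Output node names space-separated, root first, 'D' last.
Walk down from root: C -> A -> F -> D

Answer: C A F D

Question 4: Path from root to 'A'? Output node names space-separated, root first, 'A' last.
Answer: C A

Derivation:
Walk down from root: C -> A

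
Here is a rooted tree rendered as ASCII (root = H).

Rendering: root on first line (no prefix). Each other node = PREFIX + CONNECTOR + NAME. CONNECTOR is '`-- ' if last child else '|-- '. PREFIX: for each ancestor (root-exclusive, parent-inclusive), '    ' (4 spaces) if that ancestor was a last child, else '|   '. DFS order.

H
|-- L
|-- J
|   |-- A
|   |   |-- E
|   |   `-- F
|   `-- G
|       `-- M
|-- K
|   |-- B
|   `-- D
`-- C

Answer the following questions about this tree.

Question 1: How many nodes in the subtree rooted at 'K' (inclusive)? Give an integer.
Answer: 3

Derivation:
Subtree rooted at K contains: B, D, K
Count = 3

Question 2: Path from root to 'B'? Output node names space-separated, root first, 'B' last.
Walk down from root: H -> K -> B

Answer: H K B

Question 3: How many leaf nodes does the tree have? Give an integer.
Leaves (nodes with no children): B, C, D, E, F, L, M

Answer: 7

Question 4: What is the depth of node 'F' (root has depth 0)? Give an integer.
Path from root to F: H -> J -> A -> F
Depth = number of edges = 3

Answer: 3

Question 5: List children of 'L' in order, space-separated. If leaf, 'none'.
Answer: none

Derivation:
Node L's children (from adjacency): (leaf)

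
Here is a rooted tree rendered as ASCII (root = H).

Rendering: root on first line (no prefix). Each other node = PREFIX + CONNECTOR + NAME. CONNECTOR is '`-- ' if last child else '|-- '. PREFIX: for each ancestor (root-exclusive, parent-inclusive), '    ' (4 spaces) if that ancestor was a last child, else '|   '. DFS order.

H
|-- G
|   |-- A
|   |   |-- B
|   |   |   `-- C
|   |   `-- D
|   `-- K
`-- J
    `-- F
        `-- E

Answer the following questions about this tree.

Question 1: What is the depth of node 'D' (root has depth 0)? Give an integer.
Answer: 3

Derivation:
Path from root to D: H -> G -> A -> D
Depth = number of edges = 3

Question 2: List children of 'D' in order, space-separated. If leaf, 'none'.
Answer: none

Derivation:
Node D's children (from adjacency): (leaf)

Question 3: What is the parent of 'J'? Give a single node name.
Answer: H

Derivation:
Scan adjacency: J appears as child of H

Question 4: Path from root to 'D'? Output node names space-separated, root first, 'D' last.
Answer: H G A D

Derivation:
Walk down from root: H -> G -> A -> D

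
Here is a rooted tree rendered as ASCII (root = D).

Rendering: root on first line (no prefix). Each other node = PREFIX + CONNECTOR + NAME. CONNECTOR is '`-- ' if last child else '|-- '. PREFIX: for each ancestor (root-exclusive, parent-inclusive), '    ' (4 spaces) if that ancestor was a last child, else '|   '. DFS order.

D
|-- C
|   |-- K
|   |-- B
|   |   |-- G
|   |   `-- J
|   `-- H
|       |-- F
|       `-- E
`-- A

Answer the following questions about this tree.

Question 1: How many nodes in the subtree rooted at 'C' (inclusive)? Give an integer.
Subtree rooted at C contains: B, C, E, F, G, H, J, K
Count = 8

Answer: 8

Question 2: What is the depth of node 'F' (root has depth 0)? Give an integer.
Path from root to F: D -> C -> H -> F
Depth = number of edges = 3

Answer: 3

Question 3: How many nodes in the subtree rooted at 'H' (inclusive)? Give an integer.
Subtree rooted at H contains: E, F, H
Count = 3

Answer: 3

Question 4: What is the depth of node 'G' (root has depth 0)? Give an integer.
Answer: 3

Derivation:
Path from root to G: D -> C -> B -> G
Depth = number of edges = 3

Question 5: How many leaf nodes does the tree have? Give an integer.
Leaves (nodes with no children): A, E, F, G, J, K

Answer: 6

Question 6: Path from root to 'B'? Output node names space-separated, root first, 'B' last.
Answer: D C B

Derivation:
Walk down from root: D -> C -> B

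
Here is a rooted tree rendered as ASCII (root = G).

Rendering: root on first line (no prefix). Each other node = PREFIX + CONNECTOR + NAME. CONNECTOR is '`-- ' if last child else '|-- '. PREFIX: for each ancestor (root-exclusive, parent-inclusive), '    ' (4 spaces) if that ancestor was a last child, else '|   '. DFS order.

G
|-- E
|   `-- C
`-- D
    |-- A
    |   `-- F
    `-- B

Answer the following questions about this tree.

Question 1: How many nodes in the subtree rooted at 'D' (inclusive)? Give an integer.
Answer: 4

Derivation:
Subtree rooted at D contains: A, B, D, F
Count = 4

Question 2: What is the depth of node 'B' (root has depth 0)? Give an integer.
Path from root to B: G -> D -> B
Depth = number of edges = 2

Answer: 2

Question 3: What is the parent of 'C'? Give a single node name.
Scan adjacency: C appears as child of E

Answer: E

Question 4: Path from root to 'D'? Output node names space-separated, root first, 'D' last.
Answer: G D

Derivation:
Walk down from root: G -> D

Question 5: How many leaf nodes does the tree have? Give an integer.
Answer: 3

Derivation:
Leaves (nodes with no children): B, C, F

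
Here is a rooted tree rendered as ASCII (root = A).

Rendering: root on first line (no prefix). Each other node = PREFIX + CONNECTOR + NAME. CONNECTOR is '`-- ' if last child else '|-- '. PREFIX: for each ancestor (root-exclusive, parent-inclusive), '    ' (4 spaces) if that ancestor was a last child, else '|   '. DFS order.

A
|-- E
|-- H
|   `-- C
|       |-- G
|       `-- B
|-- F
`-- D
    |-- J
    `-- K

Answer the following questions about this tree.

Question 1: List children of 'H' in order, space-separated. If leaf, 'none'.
Node H's children (from adjacency): C

Answer: C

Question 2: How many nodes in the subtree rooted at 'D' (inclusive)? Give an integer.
Answer: 3

Derivation:
Subtree rooted at D contains: D, J, K
Count = 3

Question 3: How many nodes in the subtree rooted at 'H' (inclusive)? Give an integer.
Subtree rooted at H contains: B, C, G, H
Count = 4

Answer: 4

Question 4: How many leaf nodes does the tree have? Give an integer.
Leaves (nodes with no children): B, E, F, G, J, K

Answer: 6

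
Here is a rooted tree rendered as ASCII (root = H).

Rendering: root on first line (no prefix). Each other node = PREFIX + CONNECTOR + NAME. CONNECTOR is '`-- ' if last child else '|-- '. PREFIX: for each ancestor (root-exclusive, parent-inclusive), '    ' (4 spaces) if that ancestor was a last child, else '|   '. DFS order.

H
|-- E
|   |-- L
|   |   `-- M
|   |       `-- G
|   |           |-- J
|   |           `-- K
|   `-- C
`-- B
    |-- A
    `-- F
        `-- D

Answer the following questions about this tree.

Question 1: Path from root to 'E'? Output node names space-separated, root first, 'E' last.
Walk down from root: H -> E

Answer: H E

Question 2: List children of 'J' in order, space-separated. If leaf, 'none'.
Node J's children (from adjacency): (leaf)

Answer: none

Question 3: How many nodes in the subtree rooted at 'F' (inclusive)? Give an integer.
Subtree rooted at F contains: D, F
Count = 2

Answer: 2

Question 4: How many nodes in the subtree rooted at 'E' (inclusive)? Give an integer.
Subtree rooted at E contains: C, E, G, J, K, L, M
Count = 7

Answer: 7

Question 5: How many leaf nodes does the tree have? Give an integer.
Answer: 5

Derivation:
Leaves (nodes with no children): A, C, D, J, K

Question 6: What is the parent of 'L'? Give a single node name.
Scan adjacency: L appears as child of E

Answer: E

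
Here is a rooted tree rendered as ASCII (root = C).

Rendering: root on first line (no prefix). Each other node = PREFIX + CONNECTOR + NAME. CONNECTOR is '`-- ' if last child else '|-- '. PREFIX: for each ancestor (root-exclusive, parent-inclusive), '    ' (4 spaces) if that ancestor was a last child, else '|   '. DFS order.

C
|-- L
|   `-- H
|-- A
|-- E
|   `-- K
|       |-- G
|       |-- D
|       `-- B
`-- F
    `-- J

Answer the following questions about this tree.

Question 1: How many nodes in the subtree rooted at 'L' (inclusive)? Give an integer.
Answer: 2

Derivation:
Subtree rooted at L contains: H, L
Count = 2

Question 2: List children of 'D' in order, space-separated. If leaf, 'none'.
Node D's children (from adjacency): (leaf)

Answer: none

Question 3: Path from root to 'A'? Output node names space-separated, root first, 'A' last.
Answer: C A

Derivation:
Walk down from root: C -> A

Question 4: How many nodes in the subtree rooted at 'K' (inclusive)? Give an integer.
Answer: 4

Derivation:
Subtree rooted at K contains: B, D, G, K
Count = 4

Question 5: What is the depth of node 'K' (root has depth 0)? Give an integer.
Answer: 2

Derivation:
Path from root to K: C -> E -> K
Depth = number of edges = 2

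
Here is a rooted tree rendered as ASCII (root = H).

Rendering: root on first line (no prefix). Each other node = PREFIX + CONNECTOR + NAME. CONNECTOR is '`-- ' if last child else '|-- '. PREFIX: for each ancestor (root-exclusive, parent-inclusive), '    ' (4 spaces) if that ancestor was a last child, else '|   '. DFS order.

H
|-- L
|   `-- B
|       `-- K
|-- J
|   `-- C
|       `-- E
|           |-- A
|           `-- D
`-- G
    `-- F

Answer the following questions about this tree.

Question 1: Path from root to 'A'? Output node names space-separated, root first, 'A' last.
Walk down from root: H -> J -> C -> E -> A

Answer: H J C E A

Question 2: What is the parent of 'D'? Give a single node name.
Scan adjacency: D appears as child of E

Answer: E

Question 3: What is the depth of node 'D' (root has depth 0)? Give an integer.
Path from root to D: H -> J -> C -> E -> D
Depth = number of edges = 4

Answer: 4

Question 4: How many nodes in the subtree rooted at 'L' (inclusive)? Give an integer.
Subtree rooted at L contains: B, K, L
Count = 3

Answer: 3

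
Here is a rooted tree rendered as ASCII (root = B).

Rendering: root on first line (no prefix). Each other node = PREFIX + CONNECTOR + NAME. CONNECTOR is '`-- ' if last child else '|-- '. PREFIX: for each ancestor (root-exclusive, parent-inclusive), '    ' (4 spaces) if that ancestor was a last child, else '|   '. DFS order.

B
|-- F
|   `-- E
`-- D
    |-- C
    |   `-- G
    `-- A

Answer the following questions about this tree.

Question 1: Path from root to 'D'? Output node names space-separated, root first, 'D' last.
Walk down from root: B -> D

Answer: B D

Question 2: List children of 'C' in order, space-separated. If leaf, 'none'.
Node C's children (from adjacency): G

Answer: G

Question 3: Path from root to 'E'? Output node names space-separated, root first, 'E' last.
Answer: B F E

Derivation:
Walk down from root: B -> F -> E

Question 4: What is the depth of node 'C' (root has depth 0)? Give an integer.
Path from root to C: B -> D -> C
Depth = number of edges = 2

Answer: 2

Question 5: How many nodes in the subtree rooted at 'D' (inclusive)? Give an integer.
Subtree rooted at D contains: A, C, D, G
Count = 4

Answer: 4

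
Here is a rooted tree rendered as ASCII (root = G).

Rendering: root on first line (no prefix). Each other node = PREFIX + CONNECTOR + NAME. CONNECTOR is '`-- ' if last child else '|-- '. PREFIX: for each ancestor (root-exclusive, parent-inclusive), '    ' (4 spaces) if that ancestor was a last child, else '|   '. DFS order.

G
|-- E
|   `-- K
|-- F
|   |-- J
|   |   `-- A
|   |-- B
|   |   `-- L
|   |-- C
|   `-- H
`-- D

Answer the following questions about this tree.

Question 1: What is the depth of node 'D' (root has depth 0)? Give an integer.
Answer: 1

Derivation:
Path from root to D: G -> D
Depth = number of edges = 1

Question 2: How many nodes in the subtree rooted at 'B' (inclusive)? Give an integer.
Answer: 2

Derivation:
Subtree rooted at B contains: B, L
Count = 2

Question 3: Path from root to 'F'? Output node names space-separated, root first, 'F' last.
Walk down from root: G -> F

Answer: G F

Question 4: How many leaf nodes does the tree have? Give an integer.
Answer: 6

Derivation:
Leaves (nodes with no children): A, C, D, H, K, L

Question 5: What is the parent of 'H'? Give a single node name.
Answer: F

Derivation:
Scan adjacency: H appears as child of F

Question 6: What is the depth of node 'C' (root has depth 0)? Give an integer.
Path from root to C: G -> F -> C
Depth = number of edges = 2

Answer: 2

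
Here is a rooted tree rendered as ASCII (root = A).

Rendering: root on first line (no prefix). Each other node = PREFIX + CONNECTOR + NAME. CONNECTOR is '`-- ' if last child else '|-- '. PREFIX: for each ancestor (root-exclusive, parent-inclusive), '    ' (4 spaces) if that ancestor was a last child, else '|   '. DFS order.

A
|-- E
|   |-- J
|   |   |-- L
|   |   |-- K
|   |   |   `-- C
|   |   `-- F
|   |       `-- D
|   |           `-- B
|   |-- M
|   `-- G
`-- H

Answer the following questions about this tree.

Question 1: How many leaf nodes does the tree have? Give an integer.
Leaves (nodes with no children): B, C, G, H, L, M

Answer: 6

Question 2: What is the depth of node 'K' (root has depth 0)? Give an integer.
Path from root to K: A -> E -> J -> K
Depth = number of edges = 3

Answer: 3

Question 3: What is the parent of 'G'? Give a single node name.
Scan adjacency: G appears as child of E

Answer: E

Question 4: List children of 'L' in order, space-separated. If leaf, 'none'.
Answer: none

Derivation:
Node L's children (from adjacency): (leaf)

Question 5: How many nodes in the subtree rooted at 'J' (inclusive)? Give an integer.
Subtree rooted at J contains: B, C, D, F, J, K, L
Count = 7

Answer: 7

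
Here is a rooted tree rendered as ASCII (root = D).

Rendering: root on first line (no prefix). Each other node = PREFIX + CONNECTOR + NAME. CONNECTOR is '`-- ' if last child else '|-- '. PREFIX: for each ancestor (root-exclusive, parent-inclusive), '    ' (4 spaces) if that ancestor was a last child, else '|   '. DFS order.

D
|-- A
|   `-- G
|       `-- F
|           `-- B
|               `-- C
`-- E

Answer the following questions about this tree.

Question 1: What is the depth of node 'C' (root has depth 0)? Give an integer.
Answer: 5

Derivation:
Path from root to C: D -> A -> G -> F -> B -> C
Depth = number of edges = 5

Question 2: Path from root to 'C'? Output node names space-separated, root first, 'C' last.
Walk down from root: D -> A -> G -> F -> B -> C

Answer: D A G F B C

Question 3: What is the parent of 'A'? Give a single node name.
Answer: D

Derivation:
Scan adjacency: A appears as child of D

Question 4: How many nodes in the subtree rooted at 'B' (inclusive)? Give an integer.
Answer: 2

Derivation:
Subtree rooted at B contains: B, C
Count = 2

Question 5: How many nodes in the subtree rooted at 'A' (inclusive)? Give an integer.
Subtree rooted at A contains: A, B, C, F, G
Count = 5

Answer: 5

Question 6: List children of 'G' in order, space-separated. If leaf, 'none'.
Answer: F

Derivation:
Node G's children (from adjacency): F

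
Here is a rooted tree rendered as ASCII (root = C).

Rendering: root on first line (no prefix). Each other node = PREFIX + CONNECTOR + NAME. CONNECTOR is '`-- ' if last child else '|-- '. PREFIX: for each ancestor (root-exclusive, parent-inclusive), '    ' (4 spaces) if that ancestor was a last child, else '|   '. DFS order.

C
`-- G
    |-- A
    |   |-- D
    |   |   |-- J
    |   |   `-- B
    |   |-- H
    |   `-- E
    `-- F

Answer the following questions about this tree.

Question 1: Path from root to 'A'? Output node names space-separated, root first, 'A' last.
Answer: C G A

Derivation:
Walk down from root: C -> G -> A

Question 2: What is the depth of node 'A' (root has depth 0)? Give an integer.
Path from root to A: C -> G -> A
Depth = number of edges = 2

Answer: 2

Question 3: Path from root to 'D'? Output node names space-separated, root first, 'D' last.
Answer: C G A D

Derivation:
Walk down from root: C -> G -> A -> D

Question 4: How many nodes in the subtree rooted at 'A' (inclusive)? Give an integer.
Subtree rooted at A contains: A, B, D, E, H, J
Count = 6

Answer: 6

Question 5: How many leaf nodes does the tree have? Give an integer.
Answer: 5

Derivation:
Leaves (nodes with no children): B, E, F, H, J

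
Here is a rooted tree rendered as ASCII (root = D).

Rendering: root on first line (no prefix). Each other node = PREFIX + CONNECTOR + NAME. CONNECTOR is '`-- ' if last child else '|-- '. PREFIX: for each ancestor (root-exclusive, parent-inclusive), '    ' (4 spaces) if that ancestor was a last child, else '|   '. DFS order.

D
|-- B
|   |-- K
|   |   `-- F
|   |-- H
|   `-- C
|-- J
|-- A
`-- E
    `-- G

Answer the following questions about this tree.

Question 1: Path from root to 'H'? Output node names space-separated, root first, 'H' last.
Answer: D B H

Derivation:
Walk down from root: D -> B -> H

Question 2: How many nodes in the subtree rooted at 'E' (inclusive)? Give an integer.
Subtree rooted at E contains: E, G
Count = 2

Answer: 2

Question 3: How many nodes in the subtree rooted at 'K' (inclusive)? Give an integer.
Answer: 2

Derivation:
Subtree rooted at K contains: F, K
Count = 2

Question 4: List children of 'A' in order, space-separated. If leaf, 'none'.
Node A's children (from adjacency): (leaf)

Answer: none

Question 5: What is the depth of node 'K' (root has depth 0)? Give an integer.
Path from root to K: D -> B -> K
Depth = number of edges = 2

Answer: 2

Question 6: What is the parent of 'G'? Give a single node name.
Scan adjacency: G appears as child of E

Answer: E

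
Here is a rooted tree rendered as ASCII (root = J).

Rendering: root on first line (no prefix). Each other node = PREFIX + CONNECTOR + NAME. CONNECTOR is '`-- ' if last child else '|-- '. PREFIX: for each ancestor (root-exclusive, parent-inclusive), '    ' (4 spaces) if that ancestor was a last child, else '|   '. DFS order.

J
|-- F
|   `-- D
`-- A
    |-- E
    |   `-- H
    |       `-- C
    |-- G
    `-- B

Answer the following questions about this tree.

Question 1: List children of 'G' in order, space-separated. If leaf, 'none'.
Answer: none

Derivation:
Node G's children (from adjacency): (leaf)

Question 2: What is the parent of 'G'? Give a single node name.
Answer: A

Derivation:
Scan adjacency: G appears as child of A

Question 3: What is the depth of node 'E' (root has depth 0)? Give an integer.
Path from root to E: J -> A -> E
Depth = number of edges = 2

Answer: 2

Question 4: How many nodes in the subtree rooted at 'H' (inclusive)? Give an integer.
Answer: 2

Derivation:
Subtree rooted at H contains: C, H
Count = 2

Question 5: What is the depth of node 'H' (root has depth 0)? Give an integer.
Path from root to H: J -> A -> E -> H
Depth = number of edges = 3

Answer: 3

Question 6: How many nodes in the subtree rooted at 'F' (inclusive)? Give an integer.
Answer: 2

Derivation:
Subtree rooted at F contains: D, F
Count = 2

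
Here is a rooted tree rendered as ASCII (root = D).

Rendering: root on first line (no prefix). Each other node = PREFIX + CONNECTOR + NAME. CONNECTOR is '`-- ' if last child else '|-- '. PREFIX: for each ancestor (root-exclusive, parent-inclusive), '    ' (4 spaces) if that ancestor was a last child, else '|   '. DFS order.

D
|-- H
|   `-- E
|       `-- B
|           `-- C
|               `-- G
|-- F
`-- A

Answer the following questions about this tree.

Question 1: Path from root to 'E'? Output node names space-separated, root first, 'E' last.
Answer: D H E

Derivation:
Walk down from root: D -> H -> E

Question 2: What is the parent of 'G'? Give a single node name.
Answer: C

Derivation:
Scan adjacency: G appears as child of C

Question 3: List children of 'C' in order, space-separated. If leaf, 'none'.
Node C's children (from adjacency): G

Answer: G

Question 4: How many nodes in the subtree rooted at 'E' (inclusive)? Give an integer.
Subtree rooted at E contains: B, C, E, G
Count = 4

Answer: 4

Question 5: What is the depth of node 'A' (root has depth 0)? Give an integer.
Path from root to A: D -> A
Depth = number of edges = 1

Answer: 1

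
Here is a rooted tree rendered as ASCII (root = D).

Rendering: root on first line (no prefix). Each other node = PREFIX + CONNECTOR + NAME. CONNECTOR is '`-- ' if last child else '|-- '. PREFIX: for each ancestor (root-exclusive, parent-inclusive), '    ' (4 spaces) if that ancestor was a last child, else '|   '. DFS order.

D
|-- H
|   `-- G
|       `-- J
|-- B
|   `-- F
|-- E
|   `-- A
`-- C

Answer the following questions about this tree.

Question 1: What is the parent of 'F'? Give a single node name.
Answer: B

Derivation:
Scan adjacency: F appears as child of B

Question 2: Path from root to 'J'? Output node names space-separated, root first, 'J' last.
Walk down from root: D -> H -> G -> J

Answer: D H G J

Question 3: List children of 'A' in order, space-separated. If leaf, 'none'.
Node A's children (from adjacency): (leaf)

Answer: none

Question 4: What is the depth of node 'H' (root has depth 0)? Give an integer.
Path from root to H: D -> H
Depth = number of edges = 1

Answer: 1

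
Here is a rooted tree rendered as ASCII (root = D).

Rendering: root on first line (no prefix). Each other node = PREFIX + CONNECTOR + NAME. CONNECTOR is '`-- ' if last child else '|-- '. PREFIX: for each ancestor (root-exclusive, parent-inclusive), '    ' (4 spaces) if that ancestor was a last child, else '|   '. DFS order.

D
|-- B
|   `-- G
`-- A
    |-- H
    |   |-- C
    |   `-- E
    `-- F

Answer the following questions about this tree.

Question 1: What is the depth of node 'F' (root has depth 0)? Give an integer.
Path from root to F: D -> A -> F
Depth = number of edges = 2

Answer: 2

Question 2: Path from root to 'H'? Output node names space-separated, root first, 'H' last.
Answer: D A H

Derivation:
Walk down from root: D -> A -> H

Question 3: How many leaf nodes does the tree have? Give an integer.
Leaves (nodes with no children): C, E, F, G

Answer: 4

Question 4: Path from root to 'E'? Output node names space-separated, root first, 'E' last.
Answer: D A H E

Derivation:
Walk down from root: D -> A -> H -> E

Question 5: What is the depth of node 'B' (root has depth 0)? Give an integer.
Answer: 1

Derivation:
Path from root to B: D -> B
Depth = number of edges = 1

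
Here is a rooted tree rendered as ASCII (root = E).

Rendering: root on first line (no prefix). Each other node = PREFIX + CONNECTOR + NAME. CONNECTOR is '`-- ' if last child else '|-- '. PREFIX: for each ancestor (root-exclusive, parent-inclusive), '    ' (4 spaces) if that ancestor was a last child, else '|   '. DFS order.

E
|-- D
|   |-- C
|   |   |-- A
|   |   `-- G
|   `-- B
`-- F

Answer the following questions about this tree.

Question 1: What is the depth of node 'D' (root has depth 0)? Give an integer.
Answer: 1

Derivation:
Path from root to D: E -> D
Depth = number of edges = 1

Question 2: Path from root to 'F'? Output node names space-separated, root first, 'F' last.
Answer: E F

Derivation:
Walk down from root: E -> F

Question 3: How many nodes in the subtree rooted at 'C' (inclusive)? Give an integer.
Subtree rooted at C contains: A, C, G
Count = 3

Answer: 3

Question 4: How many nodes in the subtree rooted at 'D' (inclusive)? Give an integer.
Subtree rooted at D contains: A, B, C, D, G
Count = 5

Answer: 5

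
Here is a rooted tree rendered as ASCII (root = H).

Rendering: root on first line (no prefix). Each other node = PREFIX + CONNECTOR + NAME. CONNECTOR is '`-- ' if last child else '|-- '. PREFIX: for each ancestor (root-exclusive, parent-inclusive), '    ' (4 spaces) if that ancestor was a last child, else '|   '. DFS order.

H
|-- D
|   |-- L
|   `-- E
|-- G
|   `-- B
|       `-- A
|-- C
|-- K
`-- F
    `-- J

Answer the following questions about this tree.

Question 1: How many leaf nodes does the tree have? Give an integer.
Leaves (nodes with no children): A, C, E, J, K, L

Answer: 6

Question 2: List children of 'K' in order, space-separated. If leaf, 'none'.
Node K's children (from adjacency): (leaf)

Answer: none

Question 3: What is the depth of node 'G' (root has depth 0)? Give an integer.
Answer: 1

Derivation:
Path from root to G: H -> G
Depth = number of edges = 1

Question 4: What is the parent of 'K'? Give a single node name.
Answer: H

Derivation:
Scan adjacency: K appears as child of H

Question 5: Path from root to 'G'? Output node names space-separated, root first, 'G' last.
Answer: H G

Derivation:
Walk down from root: H -> G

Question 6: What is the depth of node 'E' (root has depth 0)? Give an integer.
Path from root to E: H -> D -> E
Depth = number of edges = 2

Answer: 2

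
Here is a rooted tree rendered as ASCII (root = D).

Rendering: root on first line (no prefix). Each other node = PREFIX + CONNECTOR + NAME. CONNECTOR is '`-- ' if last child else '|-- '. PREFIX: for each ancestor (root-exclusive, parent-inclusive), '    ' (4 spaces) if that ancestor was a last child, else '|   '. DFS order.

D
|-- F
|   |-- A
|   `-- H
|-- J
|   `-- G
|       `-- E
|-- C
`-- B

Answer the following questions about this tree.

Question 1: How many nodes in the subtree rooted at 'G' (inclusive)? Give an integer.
Subtree rooted at G contains: E, G
Count = 2

Answer: 2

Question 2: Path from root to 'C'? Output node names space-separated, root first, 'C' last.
Walk down from root: D -> C

Answer: D C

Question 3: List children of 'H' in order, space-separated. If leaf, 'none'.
Answer: none

Derivation:
Node H's children (from adjacency): (leaf)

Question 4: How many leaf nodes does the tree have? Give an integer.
Answer: 5

Derivation:
Leaves (nodes with no children): A, B, C, E, H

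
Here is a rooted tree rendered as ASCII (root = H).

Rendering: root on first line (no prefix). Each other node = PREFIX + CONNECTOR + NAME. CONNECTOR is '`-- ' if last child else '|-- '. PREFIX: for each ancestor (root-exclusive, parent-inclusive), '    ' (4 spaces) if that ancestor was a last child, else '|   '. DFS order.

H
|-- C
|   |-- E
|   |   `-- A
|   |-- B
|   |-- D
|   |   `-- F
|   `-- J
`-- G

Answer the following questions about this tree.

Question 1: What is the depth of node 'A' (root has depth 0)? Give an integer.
Path from root to A: H -> C -> E -> A
Depth = number of edges = 3

Answer: 3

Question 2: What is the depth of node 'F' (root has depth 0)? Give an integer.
Answer: 3

Derivation:
Path from root to F: H -> C -> D -> F
Depth = number of edges = 3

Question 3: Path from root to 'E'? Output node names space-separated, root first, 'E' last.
Answer: H C E

Derivation:
Walk down from root: H -> C -> E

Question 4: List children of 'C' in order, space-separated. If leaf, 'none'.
Answer: E B D J

Derivation:
Node C's children (from adjacency): E, B, D, J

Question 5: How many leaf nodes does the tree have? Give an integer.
Leaves (nodes with no children): A, B, F, G, J

Answer: 5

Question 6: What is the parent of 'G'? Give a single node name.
Answer: H

Derivation:
Scan adjacency: G appears as child of H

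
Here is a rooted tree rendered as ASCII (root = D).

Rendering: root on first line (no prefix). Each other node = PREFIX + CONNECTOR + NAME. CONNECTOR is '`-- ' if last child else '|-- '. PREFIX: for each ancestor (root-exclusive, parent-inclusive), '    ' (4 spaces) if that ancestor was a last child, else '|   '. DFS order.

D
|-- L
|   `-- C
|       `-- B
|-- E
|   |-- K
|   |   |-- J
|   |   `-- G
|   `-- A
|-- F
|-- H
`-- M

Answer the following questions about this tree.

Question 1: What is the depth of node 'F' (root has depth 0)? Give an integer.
Path from root to F: D -> F
Depth = number of edges = 1

Answer: 1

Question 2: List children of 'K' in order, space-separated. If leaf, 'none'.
Node K's children (from adjacency): J, G

Answer: J G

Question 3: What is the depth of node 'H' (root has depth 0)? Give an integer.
Answer: 1

Derivation:
Path from root to H: D -> H
Depth = number of edges = 1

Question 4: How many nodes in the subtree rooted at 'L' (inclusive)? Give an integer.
Answer: 3

Derivation:
Subtree rooted at L contains: B, C, L
Count = 3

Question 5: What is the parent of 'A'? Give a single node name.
Scan adjacency: A appears as child of E

Answer: E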